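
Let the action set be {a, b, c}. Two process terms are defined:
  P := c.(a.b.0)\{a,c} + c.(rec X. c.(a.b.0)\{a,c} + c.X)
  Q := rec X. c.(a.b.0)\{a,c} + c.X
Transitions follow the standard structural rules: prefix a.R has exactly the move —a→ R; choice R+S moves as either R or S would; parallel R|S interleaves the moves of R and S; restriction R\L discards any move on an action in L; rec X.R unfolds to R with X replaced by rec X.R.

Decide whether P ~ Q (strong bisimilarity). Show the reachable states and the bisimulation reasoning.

LTS(P): 3 reachable states
  p0 = c.(a.b.0)\{a,c} + c.(rec X. c.(a.b.0)\{a,c} + c.X) ⊢ ··c··> p1, ··c··> p2
  p1 = (a.b.0)\{a,c} ⊢ stopped
  p2 = rec X. c.(a.b.0)\{a,c} + c.X ⊢ ··c··> p1, ··c··> p2
LTS(Q): 2 reachable states
  q0 = rec X. c.(a.b.0)\{a,c} + c.X ⊢ ··c··> q0, ··c··> q1
  q1 = (a.b.0)\{a,c} ⊢ stopped
Partition-refinement fixed point:
  B0 = {p0, p2, q0}
  B1 = {p1, q1}
p0 ∈ B0, q0 ∈ B0 → same block

YES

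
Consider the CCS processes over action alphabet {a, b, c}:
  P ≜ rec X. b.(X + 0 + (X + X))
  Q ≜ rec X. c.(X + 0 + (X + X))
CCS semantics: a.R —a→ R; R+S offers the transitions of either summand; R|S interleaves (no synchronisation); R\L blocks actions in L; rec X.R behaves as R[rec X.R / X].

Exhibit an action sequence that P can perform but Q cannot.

Reachable graph of P (2 states):
  u0 = rec X. b.(X + 0 + (X + X)) → -b-> u1
  u1 = (rec X. b.(X + 0 + (X + X))) + 0 + ((rec X. b.(X + 0 + (X + X))) + (rec X. b.(X + 0 + (X + X)))) → -b-> u1
Reachable graph of Q (2 states):
  v0 = rec X. c.(X + 0 + (X + X)) → -c-> v1
  v1 = (rec X. c.(X + 0 + (X + X))) + 0 + ((rec X. c.(X + 0 + (X + X))) + (rec X. c.(X + 0 + (X + X)))) → -c-> v1
Run σ = ⟨b⟩ on P: start {u0}
  [1] b ⇒ {u1}
  — P admits the full trace.
Run σ = ⟨b⟩ on Q: start {v0}
  [1] b ⇒ ∅  — Q cannot continue

b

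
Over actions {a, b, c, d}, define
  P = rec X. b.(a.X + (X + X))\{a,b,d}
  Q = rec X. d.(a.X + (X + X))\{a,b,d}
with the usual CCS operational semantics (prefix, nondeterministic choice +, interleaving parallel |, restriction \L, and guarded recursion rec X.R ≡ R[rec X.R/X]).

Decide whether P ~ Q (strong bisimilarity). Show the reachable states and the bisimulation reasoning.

LTS(P): 2 reachable states
  m0 = rec X. b.(a.X + (X + X))\{a,b,d} :: =b=> m1
  m1 = (a.(rec X. b.(a.X + (X + X))\{a,b,d}) + ((rec X. b.(a.X + (X + X))\{a,b,d}) + (rec X. b.(a.X + (X + X))\{a,b,d})))\{a,b,d} :: ·
LTS(Q): 2 reachable states
  n0 = rec X. d.(a.X + (X + X))\{a,b,d} :: =d=> n1
  n1 = (a.(rec X. d.(a.X + (X + X))\{a,b,d}) + ((rec X. d.(a.X + (X + X))\{a,b,d}) + (rec X. d.(a.X + (X + X))\{a,b,d})))\{a,b,d} :: ·
Partition-refinement fixed point:
  B0 = {m0}
  B1 = {m1, n1}
  B2 = {n0}
m0 ∈ B0, n0 ∈ B2 → different blocks

P ≁ Q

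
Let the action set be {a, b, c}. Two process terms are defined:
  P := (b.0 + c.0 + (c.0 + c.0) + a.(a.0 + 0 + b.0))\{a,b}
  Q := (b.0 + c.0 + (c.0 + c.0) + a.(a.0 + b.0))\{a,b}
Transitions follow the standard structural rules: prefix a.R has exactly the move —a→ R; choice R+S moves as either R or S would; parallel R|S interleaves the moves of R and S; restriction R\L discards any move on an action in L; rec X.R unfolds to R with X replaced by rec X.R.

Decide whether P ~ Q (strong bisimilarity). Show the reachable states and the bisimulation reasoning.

P ~ Q

P's transition system — 2 states:
  s0 = (b.0 + c.0 + (c.0 + c.0) + a.(a.0 + 0 + b.0))\{a,b} ⊢ --c--▸ s1
  s1 = 0\{a,b} ⊢ (no moves)
Q's transition system — 2 states:
  t0 = (b.0 + c.0 + (c.0 + c.0) + a.(a.0 + b.0))\{a,b} ⊢ --c--▸ t1
  t1 = 0\{a,b} ⊢ (no moves)
Partition-refinement fixed point:
  B0 = {s0, t0}
  B1 = {s1, t1}
s0 ∈ B0, t0 ∈ B0 → same block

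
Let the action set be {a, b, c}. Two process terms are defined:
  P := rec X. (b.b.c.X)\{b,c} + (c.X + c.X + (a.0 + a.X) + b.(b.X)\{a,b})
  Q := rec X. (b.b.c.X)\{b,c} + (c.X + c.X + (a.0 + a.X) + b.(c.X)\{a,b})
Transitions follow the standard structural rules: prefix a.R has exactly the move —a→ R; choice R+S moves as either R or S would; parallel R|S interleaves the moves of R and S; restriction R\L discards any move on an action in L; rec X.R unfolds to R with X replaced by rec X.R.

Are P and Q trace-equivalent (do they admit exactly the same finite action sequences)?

Reachable graph of P (3 states):
  s0 = rec X. (b.b.c.X)\{b,c} + (c.X + c.X + (a.0 + a.X) + b.(b.X)\{a,b}) → --a--▸ s0, --a--▸ s1, --b--▸ s2, --c--▸ s0
  s1 = 0 → ∅
  s2 = (b.(rec X. (b.b.c.X)\{b,c} + (c.X + c.X + (a.0 + a.X) + b.(b.X)\{a,b})))\{a,b} → ∅
Reachable graph of Q (4 states):
  t0 = rec X. (b.b.c.X)\{b,c} + (c.X + c.X + (a.0 + a.X) + b.(c.X)\{a,b}) → --a--▸ t0, --a--▸ t1, --b--▸ t2, --c--▸ t0
  t1 = 0 → ∅
  t2 = (c.(rec X. (b.b.c.X)\{b,c} + (c.X + c.X + (a.0 + a.X) + b.(c.X)\{a,b})))\{a,b} → --c--▸ t3
  t3 = (rec X. (b.b.c.X)\{b,c} + (c.X + c.X + (a.0 + a.X) + b.(c.X)\{a,b}))\{a,b} → --c--▸ t3
Executing bc from Q (initial set {t0}):
  after b @ step 1: {t2}
  after c @ step 2: {t3}
  ✓ Q
Executing bc from P (initial set {s0}):
  after b @ step 1: {s2}
  after c @ step 2: ∅ (P stuck)

NO — witness ⟨bc⟩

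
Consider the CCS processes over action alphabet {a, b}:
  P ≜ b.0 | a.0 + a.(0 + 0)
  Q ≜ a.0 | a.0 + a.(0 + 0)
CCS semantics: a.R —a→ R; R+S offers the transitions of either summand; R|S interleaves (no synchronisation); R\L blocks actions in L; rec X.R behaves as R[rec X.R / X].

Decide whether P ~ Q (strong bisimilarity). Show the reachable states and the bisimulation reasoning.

not bisimilar

LTS(P): 5 reachable states
  m0 = b.0 | a.0 + a.(0 + 0) → --a--▸ m1, --a--▸ m2, --b--▸ m3
  m1 = 0 + 0 → ·
  m2 = b.0 | 0 → --b--▸ m4
  m3 = 0 | a.0 → --a--▸ m4
  m4 = 0 | 0 → ·
LTS(Q): 5 reachable states
  n0 = a.0 | a.0 + a.(0 + 0) → --a--▸ n1, --a--▸ n2, --a--▸ n3
  n1 = 0 + 0 → ·
  n2 = 0 | a.0 → --a--▸ n4
  n3 = a.0 | 0 → --a--▸ n4
  n4 = 0 | 0 → ·
Partition-refinement fixed point:
  B0 = {m0}
  B1 = {m1, m4, n1, n4}
  B2 = {m3, n2, n3}
  B3 = {m2}
  B4 = {n0}
m0 ∈ B0, n0 ∈ B4 → different blocks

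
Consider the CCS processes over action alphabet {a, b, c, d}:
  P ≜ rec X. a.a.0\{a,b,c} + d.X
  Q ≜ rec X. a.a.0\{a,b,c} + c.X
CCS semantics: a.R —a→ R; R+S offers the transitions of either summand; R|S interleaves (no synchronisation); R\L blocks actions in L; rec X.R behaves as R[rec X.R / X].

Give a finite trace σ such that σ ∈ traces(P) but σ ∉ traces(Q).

Reachable graph of P (3 states):
  m0 = rec X. a.a.0\{a,b,c} + d.X :: --a--▸ m1, --d--▸ m0
  m1 = a.0\{a,b,c} :: --a--▸ m2
  m2 = 0\{a,b,c} :: ·
Reachable graph of Q (3 states):
  n0 = rec X. a.a.0\{a,b,c} + c.X :: --a--▸ n1, --c--▸ n0
  n1 = a.0\{a,b,c} :: --a--▸ n2
  n2 = 0\{a,b,c} :: ·
Run σ = ⟨d⟩ on P: start {m0}
  [1] d ⇒ {m0}
  — P admits the full trace.
Run σ = ⟨d⟩ on Q: start {n0}
  [1] d ⇒ ∅  — Q cannot continue

d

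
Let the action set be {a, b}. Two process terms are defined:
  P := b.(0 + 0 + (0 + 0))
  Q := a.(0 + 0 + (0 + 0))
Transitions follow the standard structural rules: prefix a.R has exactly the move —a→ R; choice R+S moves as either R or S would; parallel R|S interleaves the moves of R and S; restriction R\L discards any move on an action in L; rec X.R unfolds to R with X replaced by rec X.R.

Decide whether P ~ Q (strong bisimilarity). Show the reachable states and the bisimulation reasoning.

P ≁ Q

P's transition system — 2 states:
  s0 = b.(0 + 0 + (0 + 0)) ⊢ --b--▸ s1
  s1 = 0 + 0 + (0 + 0) ⊢ ·
Q's transition system — 2 states:
  t0 = a.(0 + 0 + (0 + 0)) ⊢ --a--▸ t1
  t1 = 0 + 0 + (0 + 0) ⊢ ·
Bisimilarity quotient blocks:
  B0 = {s0}
  B1 = {s1, t1}
  B2 = {t0}
s0 ∈ B0, t0 ∈ B2 → different blocks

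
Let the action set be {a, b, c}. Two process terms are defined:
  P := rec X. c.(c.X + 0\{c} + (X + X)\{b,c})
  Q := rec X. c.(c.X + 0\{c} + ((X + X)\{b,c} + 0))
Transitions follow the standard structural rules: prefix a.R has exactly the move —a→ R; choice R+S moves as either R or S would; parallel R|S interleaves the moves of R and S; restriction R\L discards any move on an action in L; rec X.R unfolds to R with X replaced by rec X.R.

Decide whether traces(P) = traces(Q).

YES

LTS(P): 2 reachable states
  u0 = rec X. c.(c.X + 0\{c} + (X + X)\{b,c}) → ··c··> u1
  u1 = c.(rec X. c.(c.X + 0\{c} + (X + X)\{b,c})) + 0\{c} + ((rec X. c.(c.X + 0\{c} + (X + X)\{b,c})) + (rec X. c.(c.X + 0\{c} + (X + X)\{b,c})))\{b,c} → ··c··> u0
LTS(Q): 2 reachable states
  v0 = rec X. c.(c.X + 0\{c} + ((X + X)\{b,c} + 0)) → ··c··> v1
  v1 = c.(rec X. c.(c.X + 0\{c} + ((X + X)\{b,c} + 0))) + 0\{c} + (((rec X. c.(c.X + 0\{c} + ((X + X)\{b,c} + 0))) + (rec X. c.(c.X + 0\{c} + ((X + X)\{b,c} + 0))))\{b,c} + 0) → ··c··> v0
Coarsest stable partition (strong bisimilarity classes):
  B0 = {u0, u1, v0, v1}
u0 ∈ B0, v0 ∈ B0 → same block
Bisimilar ⇒ trace-equivalent.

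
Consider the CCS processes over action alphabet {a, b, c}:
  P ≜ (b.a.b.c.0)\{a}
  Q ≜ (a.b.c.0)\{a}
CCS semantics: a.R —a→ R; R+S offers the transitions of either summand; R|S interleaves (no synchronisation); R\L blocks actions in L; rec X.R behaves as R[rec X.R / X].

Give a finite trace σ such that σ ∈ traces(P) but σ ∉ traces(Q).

P's transition system — 2 states:
  p0 = (b.a.b.c.0)\{a} ⊢ -b-> p1
  p1 = (a.b.c.0)\{a} ⊢ ·
Q's transition system — 1 states:
  q0 = (a.b.c.0)\{a} ⊢ ·
Trace ⟨b⟩ through P, begin at {p0}:
  after b @ step 1: {p1}
  — P admits the full trace.
Trace ⟨b⟩ through Q, begin at {q0}:
  after b @ step 1: no successor for Q

b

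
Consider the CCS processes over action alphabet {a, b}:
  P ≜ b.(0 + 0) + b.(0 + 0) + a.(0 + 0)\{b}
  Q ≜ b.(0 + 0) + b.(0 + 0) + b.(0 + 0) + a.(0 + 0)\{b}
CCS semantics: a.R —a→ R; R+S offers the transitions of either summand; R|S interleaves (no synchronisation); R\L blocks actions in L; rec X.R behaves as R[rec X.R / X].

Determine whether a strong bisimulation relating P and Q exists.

LTS(P): 3 reachable states
  m0 = b.(0 + 0) + b.(0 + 0) + a.(0 + 0)\{b} has moves --a--▸ m1, --b--▸ m2
  m1 = (0 + 0)\{b} has moves deadlocked
  m2 = 0 + 0 has moves deadlocked
LTS(Q): 3 reachable states
  n0 = b.(0 + 0) + b.(0 + 0) + b.(0 + 0) + a.(0 + 0)\{b} has moves --a--▸ n1, --b--▸ n2
  n1 = (0 + 0)\{b} has moves deadlocked
  n2 = 0 + 0 has moves deadlocked
Partition-refinement fixed point:
  B0 = {m0, n0}
  B1 = {m1, m2, n1, n2}
m0 ∈ B0, n0 ∈ B0 → same block

YES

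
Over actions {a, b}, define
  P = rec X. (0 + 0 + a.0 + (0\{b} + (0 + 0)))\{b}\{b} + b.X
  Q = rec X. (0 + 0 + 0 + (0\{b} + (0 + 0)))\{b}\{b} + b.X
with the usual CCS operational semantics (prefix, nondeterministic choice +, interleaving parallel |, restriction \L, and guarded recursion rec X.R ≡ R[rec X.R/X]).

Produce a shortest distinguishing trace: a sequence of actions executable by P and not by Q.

Reachable graph of P (2 states):
  m0 = rec X. (0 + 0 + a.0 + (0\{b} + (0 + 0)))\{b}\{b} + b.X → -a-> m1, -b-> m0
  m1 = 0\{b}\{b} → stopped
Reachable graph of Q (1 states):
  n0 = rec X. (0 + 0 + 0 + (0\{b} + (0 + 0)))\{b}\{b} + b.X → -b-> n0
Run σ = ⟨a⟩ on P: start {m0}
  after a @ step 1: {m1}
  P completes σ.
Run σ = ⟨a⟩ on Q: start {n0}
  after a @ step 1: ∅ (Q stuck)

a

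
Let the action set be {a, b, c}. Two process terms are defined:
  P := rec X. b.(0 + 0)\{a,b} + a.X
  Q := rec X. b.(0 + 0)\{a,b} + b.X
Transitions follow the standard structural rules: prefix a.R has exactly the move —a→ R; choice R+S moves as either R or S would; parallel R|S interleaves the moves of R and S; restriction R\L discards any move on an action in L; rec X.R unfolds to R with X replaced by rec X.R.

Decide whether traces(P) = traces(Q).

LTS(P): 2 reachable states
  u0 = rec X. b.(0 + 0)\{a,b} + a.X | —a→ u0, —b→ u1
  u1 = (0 + 0)\{a,b} | (no moves)
LTS(Q): 2 reachable states
  v0 = rec X. b.(0 + 0)\{a,b} + b.X | —b→ v0, —b→ v1
  v1 = (0 + 0)\{a,b} | (no moves)
Run σ = ⟨a⟩ on P: start {u0}
  [1] a ⇒ {u0}
  P completes σ.
Run σ = ⟨a⟩ on Q: start {v0}
  [1] a ⇒ no successor for Q

traces(P) ≠ traces(Q) — witness ⟨a⟩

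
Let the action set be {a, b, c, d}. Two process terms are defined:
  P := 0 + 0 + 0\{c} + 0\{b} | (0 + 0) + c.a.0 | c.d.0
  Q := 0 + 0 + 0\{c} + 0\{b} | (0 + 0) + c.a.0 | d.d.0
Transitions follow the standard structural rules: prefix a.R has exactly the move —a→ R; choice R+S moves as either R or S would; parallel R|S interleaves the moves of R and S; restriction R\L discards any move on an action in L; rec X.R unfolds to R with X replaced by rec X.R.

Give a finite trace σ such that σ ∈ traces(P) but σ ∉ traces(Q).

P's transition system — 9 states:
  u0 = 0 + 0 + 0\{c} + 0\{b} | (0 + 0) + c.a.0 | c.d.0 ⊢ -c-> u1, -c-> u2
  u1 = a.0 | c.d.0 ⊢ -a-> u3, -c-> u4
  u2 = c.a.0 | d.0 ⊢ -c-> u4, -d-> u5
  u3 = 0 | c.d.0 ⊢ -c-> u6
  u4 = a.0 | d.0 ⊢ -a-> u6, -d-> u7
  u5 = c.a.0 | 0 ⊢ -c-> u7
  u6 = 0 | d.0 ⊢ -d-> u8
  u7 = a.0 | 0 ⊢ -a-> u8
  u8 = 0 | 0 ⊢ ∅
Q's transition system — 9 states:
  v0 = 0 + 0 + 0\{c} + 0\{b} | (0 + 0) + c.a.0 | d.d.0 ⊢ -c-> v1, -d-> v2
  v1 = a.0 | d.d.0 ⊢ -a-> v3, -d-> v4
  v2 = c.a.0 | d.0 ⊢ -c-> v4, -d-> v5
  v3 = 0 | d.d.0 ⊢ -d-> v6
  v4 = a.0 | d.0 ⊢ -a-> v6, -d-> v7
  v5 = c.a.0 | 0 ⊢ -c-> v7
  v6 = 0 | d.0 ⊢ -d-> v8
  v7 = a.0 | 0 ⊢ -a-> v8
  v8 = 0 | 0 ⊢ ∅
Trace ⟨cc⟩ through P, begin at {u0}:
  after c @ step 1: {u1, u2}
  after c @ step 2: {u4}
  P completes σ.
Trace ⟨cc⟩ through Q, begin at {v0}:
  after c @ step 1: {v1}
  after c @ step 2: ∅  — Q cannot continue

cc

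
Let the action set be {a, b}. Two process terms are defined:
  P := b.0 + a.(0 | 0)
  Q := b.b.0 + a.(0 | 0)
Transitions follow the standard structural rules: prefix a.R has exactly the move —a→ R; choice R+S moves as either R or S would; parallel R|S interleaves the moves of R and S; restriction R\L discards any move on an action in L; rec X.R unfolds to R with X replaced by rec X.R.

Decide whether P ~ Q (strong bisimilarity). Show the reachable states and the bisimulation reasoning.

P ≁ Q

P's transition system — 3 states:
  u0 = b.0 + a.(0 | 0) → =a=> u1, =b=> u2
  u1 = 0 | 0 → deadlocked
  u2 = 0 → deadlocked
Q's transition system — 4 states:
  v0 = b.b.0 + a.(0 | 0) → =a=> v1, =b=> v2
  v1 = 0 | 0 → deadlocked
  v2 = b.0 → =b=> v3
  v3 = 0 → deadlocked
Bisimilarity quotient blocks:
  B0 = {u0}
  B1 = {u1, u2, v1, v3}
  B2 = {v0}
  B3 = {v2}
u0 ∈ B0, v0 ∈ B2 → different blocks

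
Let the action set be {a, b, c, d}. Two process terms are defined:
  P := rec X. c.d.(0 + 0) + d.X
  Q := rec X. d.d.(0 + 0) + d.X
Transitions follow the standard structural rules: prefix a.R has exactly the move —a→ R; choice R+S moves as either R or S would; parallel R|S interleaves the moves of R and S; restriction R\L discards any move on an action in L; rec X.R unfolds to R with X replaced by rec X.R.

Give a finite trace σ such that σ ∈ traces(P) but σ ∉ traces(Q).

c

Reachable graph of P (3 states):
  p0 = rec X. c.d.(0 + 0) + d.X ⊢ ··c··> p1, ··d··> p0
  p1 = d.(0 + 0) ⊢ ··d··> p2
  p2 = 0 + 0 ⊢ deadlocked
Reachable graph of Q (3 states):
  q0 = rec X. d.d.(0 + 0) + d.X ⊢ ··d··> q0, ··d··> q1
  q1 = d.(0 + 0) ⊢ ··d··> q2
  q2 = 0 + 0 ⊢ deadlocked
Run σ = ⟨c⟩ on P: start {p0}
  step 1 (c): {p1}
  P completes σ.
Run σ = ⟨c⟩ on Q: start {q0}
  step 1 (c): ∅ (Q stuck)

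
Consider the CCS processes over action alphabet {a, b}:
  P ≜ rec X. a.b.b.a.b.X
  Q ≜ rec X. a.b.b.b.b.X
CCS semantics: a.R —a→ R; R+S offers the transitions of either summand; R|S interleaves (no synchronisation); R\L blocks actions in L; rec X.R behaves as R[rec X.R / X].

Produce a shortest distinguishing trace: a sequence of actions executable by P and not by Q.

LTS(P): 5 reachable states
  m0 = rec X. a.b.b.a.b.X → =a=> m1
  m1 = b.b.a.b.(rec X. a.b.b.a.b.X) → =b=> m2
  m2 = b.a.b.(rec X. a.b.b.a.b.X) → =b=> m3
  m3 = a.b.(rec X. a.b.b.a.b.X) → =a=> m4
  m4 = b.(rec X. a.b.b.a.b.X) → =b=> m0
LTS(Q): 5 reachable states
  n0 = rec X. a.b.b.b.b.X → =a=> n1
  n1 = b.b.b.b.(rec X. a.b.b.b.b.X) → =b=> n2
  n2 = b.b.b.(rec X. a.b.b.b.b.X) → =b=> n3
  n3 = b.b.(rec X. a.b.b.b.b.X) → =b=> n4
  n4 = b.(rec X. a.b.b.b.b.X) → =b=> n0
Trace ⟨abba⟩ through P, begin at {m0}:
  [1] a ⇒ {m1}
  [2] b ⇒ {m2}
  [3] b ⇒ {m3}
  [4] a ⇒ {m4}
  — P admits the full trace.
Trace ⟨abba⟩ through Q, begin at {n0}:
  [1] a ⇒ {n1}
  [2] b ⇒ {n2}
  [3] b ⇒ {n3}
  [4] a ⇒ no successor for Q

abba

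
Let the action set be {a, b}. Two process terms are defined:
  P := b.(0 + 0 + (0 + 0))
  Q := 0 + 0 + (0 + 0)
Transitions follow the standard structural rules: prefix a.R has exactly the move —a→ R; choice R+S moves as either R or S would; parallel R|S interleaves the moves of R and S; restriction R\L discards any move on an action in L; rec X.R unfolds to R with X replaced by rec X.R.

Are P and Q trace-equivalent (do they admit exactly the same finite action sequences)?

trace-distinct — witness ⟨b⟩

LTS(P): 2 reachable states
  m0 = b.(0 + 0 + (0 + 0)) has moves ··b··> m1
  m1 = 0 + 0 + (0 + 0) has moves ∅
LTS(Q): 1 reachable states
  n0 = 0 + 0 + (0 + 0) has moves ∅
Executing b from P (initial set {m0}):
  after b @ step 1: {m1}
  ✓ P
Executing b from Q (initial set {n0}):
  after b @ step 1: no successor for Q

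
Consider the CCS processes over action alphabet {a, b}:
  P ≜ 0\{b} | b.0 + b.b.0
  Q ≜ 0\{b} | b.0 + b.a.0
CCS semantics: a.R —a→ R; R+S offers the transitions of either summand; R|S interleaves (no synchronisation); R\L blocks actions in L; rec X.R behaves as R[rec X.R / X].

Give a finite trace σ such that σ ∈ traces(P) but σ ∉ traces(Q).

LTS(P): 4 reachable states
  u0 = 0\{b} | b.0 + b.b.0 :: ··b··> u1, ··b··> u2
  u1 = 0\{b} | 0 :: stopped
  u2 = b.0 :: ··b··> u3
  u3 = 0 :: stopped
LTS(Q): 4 reachable states
  v0 = 0\{b} | b.0 + b.a.0 :: ··b··> v1, ··b··> v2
  v1 = 0\{b} | 0 :: stopped
  v2 = a.0 :: ··a··> v3
  v3 = 0 :: stopped
Executing bb from P (initial set {u0}):
  step 1 (b): {u1, u2}
  step 2 (b): {u3}
  ✓ P
Executing bb from Q (initial set {v0}):
  step 1 (b): {v1, v2}
  step 2 (b): ∅ (Q stuck)

bb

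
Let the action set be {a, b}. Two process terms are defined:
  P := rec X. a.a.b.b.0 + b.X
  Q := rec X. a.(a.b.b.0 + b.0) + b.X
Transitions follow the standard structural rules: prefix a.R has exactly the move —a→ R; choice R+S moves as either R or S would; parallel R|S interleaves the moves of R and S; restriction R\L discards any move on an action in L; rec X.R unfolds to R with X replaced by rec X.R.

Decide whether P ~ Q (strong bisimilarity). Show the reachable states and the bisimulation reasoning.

P's transition system — 5 states:
  m0 = rec X. a.a.b.b.0 + b.X has moves —a→ m1, —b→ m0
  m1 = a.b.b.0 has moves —a→ m2
  m2 = b.b.0 has moves —b→ m3
  m3 = b.0 has moves —b→ m4
  m4 = 0 has moves (no moves)
Q's transition system — 5 states:
  n0 = rec X. a.(a.b.b.0 + b.0) + b.X has moves —a→ n1, —b→ n0
  n1 = a.b.b.0 + b.0 has moves —a→ n2, —b→ n3
  n2 = b.b.0 has moves —b→ n4
  n3 = 0 has moves (no moves)
  n4 = b.0 has moves —b→ n3
Coarsest stable partition (strong bisimilarity classes):
  B0 = {m0}
  B1 = {m1}
  B2 = {m2, n2}
  B3 = {m3, n4}
  B4 = {m4, n3}
  B5 = {n0}
  B6 = {n1}
m0 ∈ B0, n0 ∈ B5 → different blocks

NO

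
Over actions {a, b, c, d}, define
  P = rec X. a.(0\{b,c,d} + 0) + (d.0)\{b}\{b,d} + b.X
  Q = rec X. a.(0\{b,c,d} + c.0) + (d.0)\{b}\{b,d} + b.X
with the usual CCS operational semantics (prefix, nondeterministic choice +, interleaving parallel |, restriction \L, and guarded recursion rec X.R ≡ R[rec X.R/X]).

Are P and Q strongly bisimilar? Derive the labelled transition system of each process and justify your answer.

not bisimilar

LTS(P): 2 reachable states
  s0 = rec X. a.(0\{b,c,d} + 0) + (d.0)\{b}\{b,d} + b.X :: =a=> s1, =b=> s0
  s1 = 0\{b,c,d} + 0 :: deadlocked
LTS(Q): 3 reachable states
  t0 = rec X. a.(0\{b,c,d} + c.0) + (d.0)\{b}\{b,d} + b.X :: =a=> t1, =b=> t0
  t1 = 0\{b,c,d} + c.0 :: =c=> t2
  t2 = 0 :: deadlocked
Bisimilarity quotient blocks:
  B0 = {s0}
  B1 = {s1, t2}
  B2 = {t0}
  B3 = {t1}
s0 ∈ B0, t0 ∈ B2 → different blocks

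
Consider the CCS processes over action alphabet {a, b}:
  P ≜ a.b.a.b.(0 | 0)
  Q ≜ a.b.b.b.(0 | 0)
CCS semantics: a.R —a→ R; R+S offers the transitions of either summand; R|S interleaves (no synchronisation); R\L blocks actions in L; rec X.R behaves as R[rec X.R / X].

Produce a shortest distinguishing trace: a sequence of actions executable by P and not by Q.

aba

P's transition system — 5 states:
  p0 = a.b.a.b.(0 | 0) has moves =a=> p1
  p1 = b.a.b.(0 | 0) has moves =b=> p2
  p2 = a.b.(0 | 0) has moves =a=> p3
  p3 = b.(0 | 0) has moves =b=> p4
  p4 = 0 | 0 has moves ·
Q's transition system — 5 states:
  q0 = a.b.b.b.(0 | 0) has moves =a=> q1
  q1 = b.b.b.(0 | 0) has moves =b=> q2
  q2 = b.b.(0 | 0) has moves =b=> q3
  q3 = b.(0 | 0) has moves =b=> q4
  q4 = 0 | 0 has moves ·
Run σ = ⟨aba⟩ on P: start {p0}
  [1] a ⇒ {p1}
  [2] b ⇒ {p2}
  [3] a ⇒ {p3}
  ✓ P
Run σ = ⟨aba⟩ on Q: start {q0}
  [1] a ⇒ {q1}
  [2] b ⇒ {q2}
  [3] a ⇒ no successor for Q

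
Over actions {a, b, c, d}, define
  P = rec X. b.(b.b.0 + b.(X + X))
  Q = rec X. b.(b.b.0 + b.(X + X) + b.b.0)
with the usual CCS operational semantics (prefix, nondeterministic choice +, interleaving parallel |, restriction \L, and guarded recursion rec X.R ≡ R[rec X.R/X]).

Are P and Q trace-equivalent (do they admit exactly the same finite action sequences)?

Reachable graph of P (5 states):
  p0 = rec X. b.(b.b.0 + b.(X + X)) :: --b--▸ p1
  p1 = b.b.0 + b.((rec X. b.(b.b.0 + b.(X + X))) + (rec X. b.(b.b.0 + b.(X + X)))) :: --b--▸ p2, --b--▸ p3
  p2 = (rec X. b.(b.b.0 + b.(X + X))) + (rec X. b.(b.b.0 + b.(X + X))) :: --b--▸ p1
  p3 = b.0 :: --b--▸ p4
  p4 = 0 :: (no moves)
Reachable graph of Q (5 states):
  q0 = rec X. b.(b.b.0 + b.(X + X) + b.b.0) :: --b--▸ q1
  q1 = b.b.0 + b.((rec X. b.(b.b.0 + b.(X + X) + b.b.0)) + (rec X. b.(b.b.0 + b.(X + X) + b.b.0))) + b.b.0 :: --b--▸ q2, --b--▸ q3
  q2 = (rec X. b.(b.b.0 + b.(X + X) + b.b.0)) + (rec X. b.(b.b.0 + b.(X + X) + b.b.0)) :: --b--▸ q1
  q3 = b.0 :: --b--▸ q4
  q4 = 0 :: (no moves)
Bisimilarity quotient blocks:
  B0 = {p0, p2, q0, q2}
  B1 = {p1, q1}
  B2 = {p3, q3}
  B3 = {p4, q4}
p0 ∈ B0, q0 ∈ B0 → same block
Bisimilar ⇒ trace-equivalent.

YES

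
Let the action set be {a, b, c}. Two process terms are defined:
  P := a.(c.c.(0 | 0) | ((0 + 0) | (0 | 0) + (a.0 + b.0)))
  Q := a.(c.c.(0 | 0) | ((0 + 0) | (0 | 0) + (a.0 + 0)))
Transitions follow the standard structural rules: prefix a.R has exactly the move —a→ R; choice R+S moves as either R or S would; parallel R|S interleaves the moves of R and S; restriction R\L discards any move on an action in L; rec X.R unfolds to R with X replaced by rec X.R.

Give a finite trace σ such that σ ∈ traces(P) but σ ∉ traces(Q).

ab

LTS(P): 7 reachable states
  u0 = a.(c.c.(0 | 0) | ((0 + 0) | (0 | 0) + (a.0 + b.0))) has moves =a=> u1
  u1 = c.c.(0 | 0) | ((0 + 0) | (0 | 0) + (a.0 + b.0)) has moves =a=> u2, =b=> u2, =c=> u3
  u2 = c.c.(0 | 0) | 0 has moves =c=> u4
  u3 = c.(0 | 0) | ((0 + 0) | (0 | 0) + (a.0 + b.0)) has moves =a=> u4, =b=> u4, =c=> u5
  u4 = c.(0 | 0) | 0 has moves =c=> u6
  u5 = 0 | 0 | ((0 + 0) | (0 | 0) + (a.0 + b.0)) has moves =a=> u6, =b=> u6
  u6 = 0 | 0 | 0 has moves deadlocked
LTS(Q): 7 reachable states
  v0 = a.(c.c.(0 | 0) | ((0 + 0) | (0 | 0) + (a.0 + 0))) has moves =a=> v1
  v1 = c.c.(0 | 0) | ((0 + 0) | (0 | 0) + (a.0 + 0)) has moves =a=> v2, =c=> v3
  v2 = c.c.(0 | 0) | 0 has moves =c=> v4
  v3 = c.(0 | 0) | ((0 + 0) | (0 | 0) + (a.0 + 0)) has moves =a=> v4, =c=> v5
  v4 = c.(0 | 0) | 0 has moves =c=> v6
  v5 = 0 | 0 | ((0 + 0) | (0 | 0) + (a.0 + 0)) has moves =a=> v6
  v6 = 0 | 0 | 0 has moves deadlocked
Trace ⟨ab⟩ through P, begin at {u0}:
  after a @ step 1: {u1}
  after b @ step 2: {u2}
  ✓ P
Trace ⟨ab⟩ through Q, begin at {v0}:
  after a @ step 1: {v1}
  after b @ step 2: no successor for Q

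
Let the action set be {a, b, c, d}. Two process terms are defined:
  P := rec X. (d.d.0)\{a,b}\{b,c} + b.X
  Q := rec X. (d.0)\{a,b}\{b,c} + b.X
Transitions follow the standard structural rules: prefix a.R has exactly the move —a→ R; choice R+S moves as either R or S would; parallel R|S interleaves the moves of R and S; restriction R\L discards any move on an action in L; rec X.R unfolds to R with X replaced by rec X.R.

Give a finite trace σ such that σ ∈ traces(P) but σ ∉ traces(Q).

P's transition system — 3 states:
  u0 = rec X. (d.d.0)\{a,b}\{b,c} + b.X | —b→ u0, —d→ u1
  u1 = (d.0)\{a,b}\{b,c} | —d→ u2
  u2 = 0\{a,b}\{b,c} | (no moves)
Q's transition system — 2 states:
  v0 = rec X. (d.0)\{a,b}\{b,c} + b.X | —b→ v0, —d→ v1
  v1 = 0\{a,b}\{b,c} | (no moves)
Trace ⟨dd⟩ through P, begin at {u0}:
  [1] d ⇒ {u1}
  [2] d ⇒ {u2}
  P completes σ.
Trace ⟨dd⟩ through Q, begin at {v0}:
  [1] d ⇒ {v1}
  [2] d ⇒ no successor for Q

dd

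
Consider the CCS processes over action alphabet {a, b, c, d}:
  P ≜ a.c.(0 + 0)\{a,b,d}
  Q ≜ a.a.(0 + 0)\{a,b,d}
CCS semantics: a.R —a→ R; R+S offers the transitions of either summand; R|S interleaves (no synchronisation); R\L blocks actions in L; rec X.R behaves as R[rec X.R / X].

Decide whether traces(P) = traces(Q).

NO — witness ⟨ac⟩

LTS(P): 3 reachable states
  p0 = a.c.(0 + 0)\{a,b,d} | ··a··> p1
  p1 = c.(0 + 0)\{a,b,d} | ··c··> p2
  p2 = (0 + 0)\{a,b,d} | deadlocked
LTS(Q): 3 reachable states
  q0 = a.a.(0 + 0)\{a,b,d} | ··a··> q1
  q1 = a.(0 + 0)\{a,b,d} | ··a··> q2
  q2 = (0 + 0)\{a,b,d} | deadlocked
Run σ = ⟨ac⟩ on P: start {p0}
  after a @ step 1: {p1}
  after c @ step 2: {p2}
  — P admits the full trace.
Run σ = ⟨ac⟩ on Q: start {q0}
  after a @ step 1: {q1}
  after c @ step 2: ∅  — Q cannot continue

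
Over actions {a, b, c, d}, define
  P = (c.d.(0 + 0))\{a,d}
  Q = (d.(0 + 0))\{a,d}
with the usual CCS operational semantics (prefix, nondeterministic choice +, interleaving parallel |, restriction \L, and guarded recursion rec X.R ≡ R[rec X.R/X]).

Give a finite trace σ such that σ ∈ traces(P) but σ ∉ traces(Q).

P's transition system — 2 states:
  m0 = (c.d.(0 + 0))\{a,d} → ··c··> m1
  m1 = (d.(0 + 0))\{a,d} → (no moves)
Q's transition system — 1 states:
  n0 = (d.(0 + 0))\{a,d} → (no moves)
Executing c from P (initial set {m0}):
  step 1 (c): {m1}
  — P admits the full trace.
Executing c from Q (initial set {n0}):
  step 1 (c): no successor for Q

c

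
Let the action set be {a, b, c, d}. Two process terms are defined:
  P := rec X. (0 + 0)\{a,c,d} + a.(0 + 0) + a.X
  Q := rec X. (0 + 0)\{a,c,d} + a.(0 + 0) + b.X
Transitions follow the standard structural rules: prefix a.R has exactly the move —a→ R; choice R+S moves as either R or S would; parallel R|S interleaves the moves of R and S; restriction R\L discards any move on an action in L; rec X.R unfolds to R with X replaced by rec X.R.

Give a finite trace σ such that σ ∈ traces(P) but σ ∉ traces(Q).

aa

P's transition system — 2 states:
  s0 = rec X. (0 + 0)\{a,c,d} + a.(0 + 0) + a.X | ··a··> s0, ··a··> s1
  s1 = 0 + 0 | stopped
Q's transition system — 2 states:
  t0 = rec X. (0 + 0)\{a,c,d} + a.(0 + 0) + b.X | ··a··> t1, ··b··> t0
  t1 = 0 + 0 | stopped
Executing aa from P (initial set {s0}):
  [1] a ⇒ {s0, s1}
  [2] a ⇒ {s0, s1}
  ✓ P
Executing aa from Q (initial set {t0}):
  [1] a ⇒ {t1}
  [2] a ⇒ no successor for Q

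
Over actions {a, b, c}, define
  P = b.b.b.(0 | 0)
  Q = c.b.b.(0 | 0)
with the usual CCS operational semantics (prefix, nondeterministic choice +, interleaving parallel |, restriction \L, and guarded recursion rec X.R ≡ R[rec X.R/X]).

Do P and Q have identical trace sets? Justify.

LTS(P): 4 reachable states
  m0 = b.b.b.(0 | 0) has moves =b=> m1
  m1 = b.b.(0 | 0) has moves =b=> m2
  m2 = b.(0 | 0) has moves =b=> m3
  m3 = 0 | 0 has moves ·
LTS(Q): 4 reachable states
  n0 = c.b.b.(0 | 0) has moves =c=> n1
  n1 = b.b.(0 | 0) has moves =b=> n2
  n2 = b.(0 | 0) has moves =b=> n3
  n3 = 0 | 0 has moves ·
Trace ⟨b⟩ through P, begin at {m0}:
  step 1 (b): {m1}
  P completes σ.
Trace ⟨b⟩ through Q, begin at {n0}:
  step 1 (b): no successor for Q

traces(P) ≠ traces(Q) — witness ⟨b⟩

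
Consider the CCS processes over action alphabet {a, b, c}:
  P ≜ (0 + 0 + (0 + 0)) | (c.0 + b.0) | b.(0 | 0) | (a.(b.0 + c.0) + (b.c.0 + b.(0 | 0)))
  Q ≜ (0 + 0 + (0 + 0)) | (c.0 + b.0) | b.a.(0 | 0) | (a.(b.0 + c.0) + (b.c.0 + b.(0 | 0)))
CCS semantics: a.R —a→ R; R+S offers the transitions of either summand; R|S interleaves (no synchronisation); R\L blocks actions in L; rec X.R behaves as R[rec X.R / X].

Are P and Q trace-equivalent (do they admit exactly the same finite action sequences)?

trace-distinct — witness ⟨aba⟩

Reachable graph of P (20 states):
  u0 = (0 + 0 + (0 + 0)) | (c.0 + b.0) | b.(0 | 0) | (a.(b.0 + c.0) + (b.c.0 + b.(0 | 0))) ⊢ —a→ u1, —b→ u2, —b→ u3, —b→ u4, —b→ u5, —c→ u5
  u1 = (0 + 0 + (0 + 0)) | (c.0 + b.0) | b.(0 | 0) | (b.0 + c.0) ⊢ —b→ u6, —b→ u7, —b→ u8, —c→ u7, —c→ u8
  u2 = (0 + 0 + (0 + 0)) | (c.0 + b.0) | (0 | 0) | (a.(b.0 + c.0) + (b.c.0 + b.(0 | 0))) ⊢ —a→ u6, —b→ u10, —b→ u11, —b→ u9, —c→ u11
  u3 = (0 + 0 + (0 + 0)) | (c.0 + b.0) | b.(0 | 0) | (0 | 0) ⊢ —b→ u12, —b→ u9, —c→ u12
  u4 = (0 + 0 + (0 + 0)) | (c.0 + b.0) | b.(0 | 0) | c.0 ⊢ —b→ u10, —b→ u13, —c→ u13, —c→ u7
  u5 = (0 + 0 + (0 + 0)) | 0 | b.(0 | 0) | (a.(b.0 + c.0) + (b.c.0 + b.(0 | 0))) ⊢ —a→ u8, —b→ u11, —b→ u12, —b→ u13
  u6 = (0 + 0 + (0 + 0)) | (c.0 + b.0) | (0 | 0) | (b.0 + c.0) ⊢ —b→ u14, —b→ u15, —c→ u14, —c→ u15
  u7 = (0 + 0 + (0 + 0)) | (c.0 + b.0) | b.(0 | 0) | 0 ⊢ —b→ u14, —b→ u16, —c→ u16
  u8 = (0 + 0 + (0 + 0)) | 0 | b.(0 | 0) | (b.0 + c.0) ⊢ —b→ u15, —b→ u16, —c→ u16
  u9 = (0 + 0 + (0 + 0)) | (c.0 + b.0) | (0 | 0) | (0 | 0) ⊢ —b→ u17, —c→ u17
  u10 = (0 + 0 + (0 + 0)) | (c.0 + b.0) | (0 | 0) | c.0 ⊢ —b→ u18, —c→ u14, —c→ u18
  u11 = (0 + 0 + (0 + 0)) | 0 | (0 | 0) | (a.(b.0 + c.0) + (b.c.0 + b.(0 | 0))) ⊢ —a→ u15, —b→ u17, —b→ u18
  u12 = (0 + 0 + (0 + 0)) | 0 | b.(0 | 0) | (0 | 0) ⊢ —b→ u17
  u13 = (0 + 0 + (0 + 0)) | 0 | b.(0 | 0) | c.0 ⊢ —b→ u18, —c→ u16
  u14 = (0 + 0 + (0 + 0)) | (c.0 + b.0) | (0 | 0) | 0 ⊢ —b→ u19, —c→ u19
  u15 = (0 + 0 + (0 + 0)) | 0 | (0 | 0) | (b.0 + c.0) ⊢ —b→ u19, —c→ u19
  u16 = (0 + 0 + (0 + 0)) | 0 | b.(0 | 0) | 0 ⊢ —b→ u19
  u17 = (0 + 0 + (0 + 0)) | 0 | (0 | 0) | (0 | 0) ⊢ (no moves)
  u18 = (0 + 0 + (0 + 0)) | 0 | (0 | 0) | c.0 ⊢ —c→ u19
  u19 = (0 + 0 + (0 + 0)) | 0 | (0 | 0) | 0 ⊢ (no moves)
Reachable graph of Q (30 states):
  v0 = (0 + 0 + (0 + 0)) | (c.0 + b.0) | b.a.(0 | 0) | (a.(b.0 + c.0) + (b.c.0 + b.(0 | 0))) ⊢ —a→ v1, —b→ v2, —b→ v3, —b→ v4, —b→ v5, —c→ v5
  v1 = (0 + 0 + (0 + 0)) | (c.0 + b.0) | b.a.(0 | 0) | (b.0 + c.0) ⊢ —b→ v6, —b→ v7, —b→ v8, —c→ v7, —c→ v8
  v2 = (0 + 0 + (0 + 0)) | (c.0 + b.0) | a.(0 | 0) | (a.(b.0 + c.0) + (b.c.0 + b.(0 | 0))) ⊢ —a→ v6, —a→ v9, —b→ v10, —b→ v11, —b→ v12, —c→ v12
  v3 = (0 + 0 + (0 + 0)) | (c.0 + b.0) | b.a.(0 | 0) | (0 | 0) ⊢ —b→ v10, —b→ v13, —c→ v13
  v4 = (0 + 0 + (0 + 0)) | (c.0 + b.0) | b.a.(0 | 0) | c.0 ⊢ —b→ v11, —b→ v14, —c→ v14, —c→ v7
  v5 = (0 + 0 + (0 + 0)) | 0 | b.a.(0 | 0) | (a.(b.0 + c.0) + (b.c.0 + b.(0 | 0))) ⊢ —a→ v8, —b→ v12, —b→ v13, —b→ v14
  v6 = (0 + 0 + (0 + 0)) | (c.0 + b.0) | a.(0 | 0) | (b.0 + c.0) ⊢ —a→ v15, —b→ v16, —b→ v17, —c→ v16, —c→ v17
  v7 = (0 + 0 + (0 + 0)) | (c.0 + b.0) | b.a.(0 | 0) | 0 ⊢ —b→ v16, —b→ v18, —c→ v18
  v8 = (0 + 0 + (0 + 0)) | 0 | b.a.(0 | 0) | (b.0 + c.0) ⊢ —b→ v17, —b→ v18, —c→ v18
  v9 = (0 + 0 + (0 + 0)) | (c.0 + b.0) | (0 | 0) | (a.(b.0 + c.0) + (b.c.0 + b.(0 | 0))) ⊢ —a→ v15, —b→ v19, —b→ v20, —b→ v21, —c→ v21
  v10 = (0 + 0 + (0 + 0)) | (c.0 + b.0) | a.(0 | 0) | (0 | 0) ⊢ —a→ v19, —b→ v22, —c→ v22
  v11 = (0 + 0 + (0 + 0)) | (c.0 + b.0) | a.(0 | 0) | c.0 ⊢ —a→ v20, —b→ v23, —c→ v16, —c→ v23
  v12 = (0 + 0 + (0 + 0)) | 0 | a.(0 | 0) | (a.(b.0 + c.0) + (b.c.0 + b.(0 | 0))) ⊢ —a→ v17, —a→ v21, —b→ v22, —b→ v23
  v13 = (0 + 0 + (0 + 0)) | 0 | b.a.(0 | 0) | (0 | 0) ⊢ —b→ v22
  v14 = (0 + 0 + (0 + 0)) | 0 | b.a.(0 | 0) | c.0 ⊢ —b→ v23, —c→ v18
  v15 = (0 + 0 + (0 + 0)) | (c.0 + b.0) | (0 | 0) | (b.0 + c.0) ⊢ —b→ v24, —b→ v25, —c→ v24, —c→ v25
  v16 = (0 + 0 + (0 + 0)) | (c.0 + b.0) | a.(0 | 0) | 0 ⊢ —a→ v24, —b→ v26, —c→ v26
  v17 = (0 + 0 + (0 + 0)) | 0 | a.(0 | 0) | (b.0 + c.0) ⊢ —a→ v25, —b→ v26, —c→ v26
  v18 = (0 + 0 + (0 + 0)) | 0 | b.a.(0 | 0) | 0 ⊢ —b→ v26
  v19 = (0 + 0 + (0 + 0)) | (c.0 + b.0) | (0 | 0) | (0 | 0) ⊢ —b→ v27, —c→ v27
  v20 = (0 + 0 + (0 + 0)) | (c.0 + b.0) | (0 | 0) | c.0 ⊢ —b→ v28, —c→ v24, —c→ v28
  v21 = (0 + 0 + (0 + 0)) | 0 | (0 | 0) | (a.(b.0 + c.0) + (b.c.0 + b.(0 | 0))) ⊢ —a→ v25, —b→ v27, —b→ v28
  v22 = (0 + 0 + (0 + 0)) | 0 | a.(0 | 0) | (0 | 0) ⊢ —a→ v27
  v23 = (0 + 0 + (0 + 0)) | 0 | a.(0 | 0) | c.0 ⊢ —a→ v28, —c→ v26
  v24 = (0 + 0 + (0 + 0)) | (c.0 + b.0) | (0 | 0) | 0 ⊢ —b→ v29, —c→ v29
  v25 = (0 + 0 + (0 + 0)) | 0 | (0 | 0) | (b.0 + c.0) ⊢ —b→ v29, —c→ v29
  v26 = (0 + 0 + (0 + 0)) | 0 | a.(0 | 0) | 0 ⊢ —a→ v29
  v27 = (0 + 0 + (0 + 0)) | 0 | (0 | 0) | (0 | 0) ⊢ (no moves)
  v28 = (0 + 0 + (0 + 0)) | 0 | (0 | 0) | c.0 ⊢ —c→ v29
  v29 = (0 + 0 + (0 + 0)) | 0 | (0 | 0) | 0 ⊢ (no moves)
Run σ = ⟨aba⟩ on Q: start {v0}
  [1] a ⇒ {v1}
  [2] b ⇒ {v6, v7, v8}
  [3] a ⇒ {v15}
  — Q admits the full trace.
Run σ = ⟨aba⟩ on P: start {u0}
  [1] a ⇒ {u1}
  [2] b ⇒ {u6, u7, u8}
  [3] a ⇒ ∅  — P cannot continue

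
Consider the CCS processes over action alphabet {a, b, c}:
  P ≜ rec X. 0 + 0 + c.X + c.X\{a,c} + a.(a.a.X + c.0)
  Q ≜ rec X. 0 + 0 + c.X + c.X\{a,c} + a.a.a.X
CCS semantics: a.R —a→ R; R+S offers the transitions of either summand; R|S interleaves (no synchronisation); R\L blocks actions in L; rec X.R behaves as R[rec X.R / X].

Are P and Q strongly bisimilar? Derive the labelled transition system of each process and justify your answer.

NO

Reachable graph of P (5 states):
  s0 = rec X. 0 + 0 + c.X + c.X\{a,c} + a.(a.a.X + c.0) → —a→ s1, —c→ s0, —c→ s2
  s1 = a.a.(rec X. 0 + 0 + c.X + c.X\{a,c} + a.(a.a.X + c.0)) + c.0 → —a→ s3, —c→ s4
  s2 = (rec X. 0 + 0 + c.X + c.X\{a,c} + a.(a.a.X + c.0))\{a,c} → deadlocked
  s3 = a.(rec X. 0 + 0 + c.X + c.X\{a,c} + a.(a.a.X + c.0)) → —a→ s0
  s4 = 0 → deadlocked
Reachable graph of Q (4 states):
  t0 = rec X. 0 + 0 + c.X + c.X\{a,c} + a.a.a.X → —a→ t1, —c→ t0, —c→ t2
  t1 = a.a.(rec X. 0 + 0 + c.X + c.X\{a,c} + a.a.a.X) → —a→ t3
  t2 = (rec X. 0 + 0 + c.X + c.X\{a,c} + a.a.a.X)\{a,c} → deadlocked
  t3 = a.(rec X. 0 + 0 + c.X + c.X\{a,c} + a.a.a.X) → —a→ t0
Coarsest stable partition (strong bisimilarity classes):
  B0 = {s0}
  B1 = {s2, s4, t2}
  B2 = {s1}
  B3 = {s3}
  B4 = {t0}
  B5 = {t1}
  B6 = {t3}
s0 ∈ B0, t0 ∈ B4 → different blocks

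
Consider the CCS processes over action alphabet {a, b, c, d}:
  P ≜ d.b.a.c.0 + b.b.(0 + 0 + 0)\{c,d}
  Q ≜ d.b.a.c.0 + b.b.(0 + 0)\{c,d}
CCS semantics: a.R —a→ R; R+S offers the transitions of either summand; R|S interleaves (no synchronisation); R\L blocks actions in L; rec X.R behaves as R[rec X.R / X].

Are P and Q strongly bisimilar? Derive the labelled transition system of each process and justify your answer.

Reachable graph of P (7 states):
  u0 = d.b.a.c.0 + b.b.(0 + 0 + 0)\{c,d} | -b-> u1, -d-> u2
  u1 = b.(0 + 0 + 0)\{c,d} | -b-> u3
  u2 = b.a.c.0 | -b-> u4
  u3 = (0 + 0 + 0)\{c,d} | ·
  u4 = a.c.0 | -a-> u5
  u5 = c.0 | -c-> u6
  u6 = 0 | ·
Reachable graph of Q (7 states):
  v0 = d.b.a.c.0 + b.b.(0 + 0)\{c,d} | -b-> v1, -d-> v2
  v1 = b.(0 + 0)\{c,d} | -b-> v3
  v2 = b.a.c.0 | -b-> v4
  v3 = (0 + 0)\{c,d} | ·
  v4 = a.c.0 | -a-> v5
  v5 = c.0 | -c-> v6
  v6 = 0 | ·
Partition-refinement fixed point:
  B0 = {u0, v0}
  B1 = {u1, v1}
  B2 = {u3, u6, v3, v6}
  B3 = {u2, v2}
  B4 = {u4, v4}
  B5 = {u5, v5}
u0 ∈ B0, v0 ∈ B0 → same block

YES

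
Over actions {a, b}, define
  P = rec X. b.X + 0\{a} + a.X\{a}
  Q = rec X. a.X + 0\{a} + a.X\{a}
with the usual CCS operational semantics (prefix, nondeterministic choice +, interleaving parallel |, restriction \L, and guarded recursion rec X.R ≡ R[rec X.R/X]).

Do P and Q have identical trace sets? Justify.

LTS(P): 2 reachable states
  p0 = rec X. b.X + 0\{a} + a.X\{a} → ··a··> p1, ··b··> p0
  p1 = (rec X. b.X + 0\{a} + a.X\{a})\{a} → ··b··> p1
LTS(Q): 2 reachable states
  q0 = rec X. a.X + 0\{a} + a.X\{a} → ··a··> q0, ··a··> q1
  q1 = (rec X. a.X + 0\{a} + a.X\{a})\{a} → ·
Trace ⟨b⟩ through P, begin at {p0}:
  after b @ step 1: {p0}
  P completes σ.
Trace ⟨b⟩ through Q, begin at {q0}:
  after b @ step 1: ∅ (Q stuck)

NO — witness ⟨b⟩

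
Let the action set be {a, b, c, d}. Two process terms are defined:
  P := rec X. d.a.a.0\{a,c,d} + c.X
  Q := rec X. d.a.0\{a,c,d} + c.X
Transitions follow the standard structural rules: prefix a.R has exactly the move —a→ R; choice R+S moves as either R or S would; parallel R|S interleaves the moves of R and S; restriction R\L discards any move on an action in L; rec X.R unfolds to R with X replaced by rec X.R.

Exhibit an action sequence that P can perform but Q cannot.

LTS(P): 4 reachable states
  p0 = rec X. d.a.a.0\{a,c,d} + c.X → ··c··> p0, ··d··> p1
  p1 = a.a.0\{a,c,d} → ··a··> p2
  p2 = a.0\{a,c,d} → ··a··> p3
  p3 = 0\{a,c,d} → (no moves)
LTS(Q): 3 reachable states
  q0 = rec X. d.a.0\{a,c,d} + c.X → ··c··> q0, ··d··> q1
  q1 = a.0\{a,c,d} → ··a··> q2
  q2 = 0\{a,c,d} → (no moves)
Executing daa from P (initial set {p0}):
  step 1 (d): {p1}
  step 2 (a): {p2}
  step 3 (a): {p3}
  — P admits the full trace.
Executing daa from Q (initial set {q0}):
  step 1 (d): {q1}
  step 2 (a): {q2}
  step 3 (a): ∅  — Q cannot continue

daa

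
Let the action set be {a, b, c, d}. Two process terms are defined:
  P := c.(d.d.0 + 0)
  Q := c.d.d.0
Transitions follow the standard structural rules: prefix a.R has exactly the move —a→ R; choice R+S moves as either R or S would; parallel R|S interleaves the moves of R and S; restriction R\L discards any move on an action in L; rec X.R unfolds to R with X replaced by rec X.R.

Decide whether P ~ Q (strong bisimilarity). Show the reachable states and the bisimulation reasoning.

P's transition system — 4 states:
  m0 = c.(d.d.0 + 0) | -c-> m1
  m1 = d.d.0 + 0 | -d-> m2
  m2 = d.0 | -d-> m3
  m3 = 0 | deadlocked
Q's transition system — 4 states:
  n0 = c.d.d.0 | -c-> n1
  n1 = d.d.0 | -d-> n2
  n2 = d.0 | -d-> n3
  n3 = 0 | deadlocked
Bisimilarity quotient blocks:
  B0 = {m0, n0}
  B1 = {m1, n1}
  B2 = {m2, n2}
  B3 = {m3, n3}
m0 ∈ B0, n0 ∈ B0 → same block

P ~ Q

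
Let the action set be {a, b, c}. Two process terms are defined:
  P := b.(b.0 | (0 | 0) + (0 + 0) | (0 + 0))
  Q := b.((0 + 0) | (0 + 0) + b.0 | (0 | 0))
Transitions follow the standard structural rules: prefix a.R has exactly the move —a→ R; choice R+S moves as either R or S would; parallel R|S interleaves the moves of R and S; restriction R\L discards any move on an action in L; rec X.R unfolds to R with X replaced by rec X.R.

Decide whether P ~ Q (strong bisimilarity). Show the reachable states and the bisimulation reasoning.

Reachable graph of P (3 states):
  m0 = b.(b.0 | (0 | 0) + (0 + 0) | (0 + 0)) | =b=> m1
  m1 = b.0 | (0 | 0) + (0 + 0) | (0 + 0) | =b=> m2
  m2 = 0 | (0 | 0) | deadlocked
Reachable graph of Q (3 states):
  n0 = b.((0 + 0) | (0 + 0) + b.0 | (0 | 0)) | =b=> n1
  n1 = (0 + 0) | (0 + 0) + b.0 | (0 | 0) | =b=> n2
  n2 = 0 | (0 | 0) | deadlocked
Bisimilarity quotient blocks:
  B0 = {m0, n0}
  B1 = {m1, n1}
  B2 = {m2, n2}
m0 ∈ B0, n0 ∈ B0 → same block

YES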